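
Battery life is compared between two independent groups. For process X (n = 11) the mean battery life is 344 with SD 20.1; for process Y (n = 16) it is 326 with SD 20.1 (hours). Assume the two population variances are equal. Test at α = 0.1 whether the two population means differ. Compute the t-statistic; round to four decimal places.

Let group 1 = process X, group 2 = process Y. H0: μ_1 = μ_2; H1: μ_1 ≠ μ_2 (two-sample pooled-variance t-test, two-sided).
s_p² = [(11−1)·20.1² + (16−1)·20.1²]/(11+16−2) = 404.01
t = (344 − 326)/√[404.01·(1/11 + 1/16)] = 2.2864
df = n₁ + n₂ − 2 = 25
Two-sided p-value ≈ 0.0310
Since p ≈ 0.0310 < α = 0.1, reject H0; the data support H1.

2.2864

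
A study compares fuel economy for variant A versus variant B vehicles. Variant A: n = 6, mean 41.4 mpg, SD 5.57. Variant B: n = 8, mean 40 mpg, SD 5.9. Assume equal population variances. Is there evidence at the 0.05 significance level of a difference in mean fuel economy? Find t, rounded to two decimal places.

Let group 1 = variant A, group 2 = variant B. H0: μ_1 = μ_2; H1: μ_1 ≠ μ_2 (two-sample pooled-variance t-test, two-sided).
s_p² = [(6−1)·5.57² + (8−1)·5.9²]/(6+8−2) = 33.2329
t = (41.4 − 40)/√[33.2329·(1/6 + 1/8)] = 0.45
df = n₁ + n₂ − 2 = 12
Two-sided p-value ≈ 0.661
Since p ≈ 0.661 > α = 0.05, fail to reject H0; the data do not provide sufficient evidence against H0.

0.45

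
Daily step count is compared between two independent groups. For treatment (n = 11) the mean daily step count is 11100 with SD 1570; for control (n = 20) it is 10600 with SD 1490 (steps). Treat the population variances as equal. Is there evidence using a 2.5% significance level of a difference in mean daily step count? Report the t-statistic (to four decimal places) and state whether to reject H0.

t = 0.8774; fail to reject H0

Let group 1 = treatment, group 2 = control. H0: μ_1 = μ_2; H1: μ_1 ≠ μ_2 (two-sample pooled-variance t-test, two-sided).
s_p² = [(11−1)·1570² + (20−1)·1490²]/(11+20−2) = 2304510
t = (11100 − 10600)/√[2304510·(1/11 + 1/20)] = 0.8774
df = n₁ + n₂ − 2 = 29
Two-sided p-value ≈ 0.387
Since p ≈ 0.387 > α = 0.025, fail to reject H0; the data do not provide sufficient evidence against H0.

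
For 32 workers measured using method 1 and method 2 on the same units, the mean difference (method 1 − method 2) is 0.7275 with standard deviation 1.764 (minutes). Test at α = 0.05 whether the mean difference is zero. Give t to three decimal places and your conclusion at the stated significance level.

H0: μ_d = 0; H1: μ_d ≠ 0 (paired t-test on the differences, two-sided).
t = d̄/(s_d/√n) = 0.7275/(1.764/√32) = 2.333
df = n − 1 = 31
Two-sided p-value ≈ 0.0263
Since p ≈ 0.0263 < α = 0.05, reject H0; the evidence is statistically significant.

t = 2.333; reject H0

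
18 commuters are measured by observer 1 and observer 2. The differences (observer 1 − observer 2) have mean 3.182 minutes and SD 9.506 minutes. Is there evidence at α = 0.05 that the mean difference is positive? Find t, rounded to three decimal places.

H0: μ_d = 0; H1: μ_d > 0 (paired t-test on the differences, right-tailed).
t = d̄/(s_d/√n) = 3.182/(9.506/√18) = 1.420
df = n − 1 = 17
p-value = P(T ≥ 1.420) ≈ 0.087
Since p ≈ 0.087 > α = 0.05, fail to reject H0; the evidence is not statistically significant.

1.420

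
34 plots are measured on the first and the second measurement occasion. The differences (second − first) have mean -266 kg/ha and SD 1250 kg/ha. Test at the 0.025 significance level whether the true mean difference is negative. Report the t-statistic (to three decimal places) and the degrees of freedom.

t = -1.241, df = 33

H0: μ_d = 0; H1: μ_d < 0 (paired t-test on the differences, left-tailed).
t = d̄/(s_d/√n) = -266/(1250/√34) = -1.241
df = n − 1 = 33
p-value = P(T ≤ -1.241) ≈ 0.1117
Since p ≈ 0.1117 > α = 0.025, fail to reject H0; the data do not provide sufficient evidence against H0.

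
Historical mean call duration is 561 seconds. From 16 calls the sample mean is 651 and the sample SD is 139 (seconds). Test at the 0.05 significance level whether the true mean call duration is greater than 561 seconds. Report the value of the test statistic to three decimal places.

2.590

H0: μ = 561; H1: μ > 561 (one-sample t-test, right-tailed).
t = (x̄ − μ₀)/(s/√n) = (651 − 561)/(139/√16) = 2.590
df = n − 1 = 15
p-value = P(T ≥ 2.590) ≈ 0.010
Since p ≈ 0.010 < α = 0.05, reject H0; the evidence is statistically significant.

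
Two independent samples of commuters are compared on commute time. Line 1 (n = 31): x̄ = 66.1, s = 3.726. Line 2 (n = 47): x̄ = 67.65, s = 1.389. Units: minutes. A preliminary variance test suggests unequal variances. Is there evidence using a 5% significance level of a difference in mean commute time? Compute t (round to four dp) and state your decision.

t = -2.2168; reject H0

Let group 1 = line 1, group 2 = line 2. H0: μ_1 = μ_2; H1: μ_1 ≠ μ_2 (Welch's two-sample t-test, two-sided).
t = (x̄_1 − x̄_2)/√(s_1²/n_1 + s_2²/n_2) = (66.1 − 67.65)/√(3.726²/31 + 1.389²/47) = -2.2168
Welch–Satterthwaite df ≈ 35.56
Two-sided p-value ≈ 0.0331
Since p ≈ 0.0331 < α = 0.05, reject H0; the evidence is statistically significant.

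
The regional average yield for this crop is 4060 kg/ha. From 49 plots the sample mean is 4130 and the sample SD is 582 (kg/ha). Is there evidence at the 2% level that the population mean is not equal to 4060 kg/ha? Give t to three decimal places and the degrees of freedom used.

H0: μ = 4060; H1: μ ≠ 4060 (one-sample t-test, two-sided).
t = (x̄ − μ₀)/(s/√n) = (4130 − 4060)/(582/√49) = 0.842
df = n − 1 = 48
Two-sided p-value ≈ 0.404
Since p ≈ 0.404 > α = 0.02, fail to reject H0; the data do not provide sufficient evidence against H0.

t = 0.842, df = 48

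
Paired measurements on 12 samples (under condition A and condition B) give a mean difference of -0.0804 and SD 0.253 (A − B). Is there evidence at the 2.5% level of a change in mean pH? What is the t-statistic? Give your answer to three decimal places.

H0: μ_d = 0; H1: μ_d ≠ 0 (paired t-test on the differences, two-sided).
t = d̄/(s_d/√n) = -0.0804/(0.253/√12) = -1.101
df = n − 1 = 11
Two-sided p-value ≈ 0.294
Since p ≈ 0.294 > α = 0.025, fail to reject H0; the data do not provide sufficient evidence against H0.

-1.101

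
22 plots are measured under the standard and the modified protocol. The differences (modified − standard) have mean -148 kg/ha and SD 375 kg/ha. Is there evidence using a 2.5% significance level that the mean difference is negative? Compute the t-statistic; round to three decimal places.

H0: μ_d = 0; H1: μ_d < 0 (paired t-test on the differences, left-tailed).
t = d̄/(s_d/√n) = -148/(375/√22) = -1.851
df = n − 1 = 21
p-value = P(T ≤ -1.851) ≈ 0.0391
Since p ≈ 0.0391 > α = 0.025, fail to reject H0; the data do not provide sufficient evidence against H0.

-1.851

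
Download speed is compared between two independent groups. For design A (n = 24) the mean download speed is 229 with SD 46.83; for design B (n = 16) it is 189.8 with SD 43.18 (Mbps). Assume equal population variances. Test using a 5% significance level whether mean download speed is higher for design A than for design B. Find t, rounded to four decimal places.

Let group 1 = design A, group 2 = design B. H0: μ_1 = μ_2; H1: μ_1 > μ_2 (two-sample pooled-variance t-test, right-tailed).
s_p² = [(24−1)·46.83² + (16−1)·43.18²]/(24+16−2) = 2063.36
t = (229 − 189.8)/√[2063.36·(1/24 + 1/16)] = 2.6738
df = n₁ + n₂ − 2 = 38
p-value = P(T ≥ 2.6738) ≈ 0.005
Since p ≈ 0.005 < α = 0.05, reject H0; the evidence is statistically significant.

2.6738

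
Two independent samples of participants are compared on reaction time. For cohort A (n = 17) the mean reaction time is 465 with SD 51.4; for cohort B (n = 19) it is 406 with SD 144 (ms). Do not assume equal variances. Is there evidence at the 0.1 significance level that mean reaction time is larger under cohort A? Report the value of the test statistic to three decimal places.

Let group 1 = cohort A, group 2 = cohort B. H0: μ_1 = μ_2; H1: μ_1 > μ_2 (Welch's two-sample t-test, right-tailed).
t = (x̄_1 − x̄_2)/√(s_1²/n_1 + s_2²/n_2) = (465 − 406)/√(51.4²/17 + 144²/19) = 1.671
Welch–Satterthwaite df ≈ 22.97
p-value = P(T ≥ 1.671) ≈ 0.054
Since p ≈ 0.054 < α = 0.1, reject H0; the data support H1.

1.671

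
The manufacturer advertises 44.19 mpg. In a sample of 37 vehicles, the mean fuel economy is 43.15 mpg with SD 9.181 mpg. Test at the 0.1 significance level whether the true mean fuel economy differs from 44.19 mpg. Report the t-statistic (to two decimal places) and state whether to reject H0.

H0: μ = 44.19; H1: μ ≠ 44.19 (one-sample t-test, two-sided).
t = (x̄ − μ₀)/(s/√n) = (43.15 − 44.19)/(9.181/√37) = -0.69
df = n − 1 = 36
Two-sided p-value ≈ 0.495
Since p ≈ 0.495 > α = 0.1, fail to reject H0; the evidence is not statistically significant.

t = -0.69; fail to reject H0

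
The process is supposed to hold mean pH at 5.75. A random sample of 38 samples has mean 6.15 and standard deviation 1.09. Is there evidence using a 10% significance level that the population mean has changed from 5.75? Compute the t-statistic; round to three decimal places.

H0: μ = 5.75; H1: μ ≠ 5.75 (one-sample t-test, two-sided).
t = (x̄ − μ₀)/(s/√n) = (6.15 − 5.75)/(1.09/√38) = 2.262
df = n − 1 = 37
Two-sided p-value ≈ 0.030
Since p ≈ 0.030 < α = 0.1, reject H0; the data support H1.

2.262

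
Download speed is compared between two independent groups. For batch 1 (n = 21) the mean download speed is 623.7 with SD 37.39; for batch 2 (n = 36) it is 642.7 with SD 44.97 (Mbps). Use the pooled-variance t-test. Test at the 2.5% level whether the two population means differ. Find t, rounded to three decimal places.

-1.633

Let group 1 = batch 1, group 2 = batch 2. H0: μ_1 = μ_2; H1: μ_1 ≠ μ_2 (two-sample pooled-variance t-test, two-sided).
s_p² = [(21−1)·37.39² + (36−1)·44.97²]/(21+36−2) = 1795.29
t = (623.7 − 642.7)/√[1795.29·(1/21 + 1/36)] = -1.633
df = n₁ + n₂ − 2 = 55
Two-sided p-value ≈ 0.108
Since p ≈ 0.108 > α = 0.025, fail to reject H0; the evidence is not statistically significant.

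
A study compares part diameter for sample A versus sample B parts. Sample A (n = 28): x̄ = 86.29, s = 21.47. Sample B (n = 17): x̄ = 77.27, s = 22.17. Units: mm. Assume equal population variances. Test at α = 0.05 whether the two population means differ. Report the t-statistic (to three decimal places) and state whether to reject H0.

Let group 1 = sample A, group 2 = sample B. H0: μ_1 = μ_2; H1: μ_1 ≠ μ_2 (two-sample pooled-variance t-test, two-sided).
s_p² = [(28−1)·21.47² + (17−1)·22.17²]/(28+17−2) = 472.328
t = (86.29 − 77.27)/√[472.328·(1/28 + 1/17)] = 1.350
df = n₁ + n₂ − 2 = 43
Two-sided p-value ≈ 0.1841
Since p ≈ 0.1841 > α = 0.05, fail to reject H0; the data do not provide sufficient evidence against H0.

t = 1.350; fail to reject H0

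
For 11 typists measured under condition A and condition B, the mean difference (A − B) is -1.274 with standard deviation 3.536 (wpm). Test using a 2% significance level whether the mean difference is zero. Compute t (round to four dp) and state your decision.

t = -1.1950; fail to reject H0

H0: μ_d = 0; H1: μ_d ≠ 0 (paired t-test on the differences, two-sided).
t = d̄/(s_d/√n) = -1.274/(3.536/√11) = -1.1950
df = n − 1 = 10
Two-sided p-value ≈ 0.260
Since p ≈ 0.260 > α = 0.02, fail to reject H0; the data do not provide sufficient evidence against H0.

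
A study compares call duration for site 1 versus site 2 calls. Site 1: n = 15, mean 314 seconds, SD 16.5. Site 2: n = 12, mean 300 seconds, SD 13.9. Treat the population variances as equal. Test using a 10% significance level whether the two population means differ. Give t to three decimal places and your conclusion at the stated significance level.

t = 2.346; reject H0

Let group 1 = site 1, group 2 = site 2. H0: μ_1 = μ_2; H1: μ_1 ≠ μ_2 (two-sample pooled-variance t-test, two-sided).
s_p² = [(15−1)·16.5² + (12−1)·13.9²]/(15+12−2) = 237.472
t = (314 − 300)/√[237.472·(1/15 + 1/12)] = 2.346
df = n₁ + n₂ − 2 = 25
Two-sided p-value ≈ 0.0272
Since p ≈ 0.0272 < α = 0.1, reject H0; the evidence is statistically significant.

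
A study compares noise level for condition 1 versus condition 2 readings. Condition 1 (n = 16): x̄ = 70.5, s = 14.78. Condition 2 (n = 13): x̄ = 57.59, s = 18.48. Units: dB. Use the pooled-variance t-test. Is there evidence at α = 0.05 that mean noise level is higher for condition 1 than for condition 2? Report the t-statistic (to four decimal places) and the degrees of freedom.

t = 2.0920, df = 27

Let group 1 = condition 1, group 2 = condition 2. H0: μ_1 = μ_2; H1: μ_1 > μ_2 (two-sample pooled-variance t-test, right-tailed).
s_p² = [(16−1)·14.78² + (13−1)·18.48²]/(16+13−2) = 273.143
t = (70.5 − 57.59)/√[273.143·(1/16 + 1/13)] = 2.0920
df = n₁ + n₂ − 2 = 27
p-value = P(T ≥ 2.0920) ≈ 0.023
Since p ≈ 0.023 < α = 0.05, reject H0; the data support H1.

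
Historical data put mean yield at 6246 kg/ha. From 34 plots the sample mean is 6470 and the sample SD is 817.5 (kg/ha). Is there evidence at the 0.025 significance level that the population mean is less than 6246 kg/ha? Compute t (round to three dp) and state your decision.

t = 1.598; fail to reject H0

H0: μ = 6246; H1: μ < 6246 (one-sample t-test, left-tailed).
t = (x̄ − μ₀)/(s/√n) = (6470 − 6246)/(817.5/√34) = 1.598
df = n − 1 = 33
p-value = P(T ≤ 1.598) ≈ 0.940
Since p ≈ 0.940 > α = 0.025, fail to reject H0; the data do not provide sufficient evidence against H0.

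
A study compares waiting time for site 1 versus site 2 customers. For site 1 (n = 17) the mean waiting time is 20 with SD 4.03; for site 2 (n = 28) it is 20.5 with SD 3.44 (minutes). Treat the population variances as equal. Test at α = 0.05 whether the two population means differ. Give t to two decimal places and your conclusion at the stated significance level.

t = -0.44; fail to reject H0

Let group 1 = site 1, group 2 = site 2. H0: μ_1 = μ_2; H1: μ_1 ≠ μ_2 (two-sample pooled-variance t-test, two-sided).
s_p² = [(17−1)·4.03² + (28−1)·3.44²]/(17+28−2) = 13.4735
t = (20 − 20.5)/√[13.4735·(1/17 + 1/28)] = -0.44
df = n₁ + n₂ − 2 = 43
Two-sided p-value ≈ 0.660
Since p ≈ 0.660 > α = 0.05, fail to reject H0; the evidence is not statistically significant.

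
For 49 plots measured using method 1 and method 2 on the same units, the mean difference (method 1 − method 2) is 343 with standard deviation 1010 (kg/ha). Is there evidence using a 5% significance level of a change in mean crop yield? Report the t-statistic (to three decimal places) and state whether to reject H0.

H0: μ_d = 0; H1: μ_d ≠ 0 (paired t-test on the differences, two-sided).
t = d̄/(s_d/√n) = 343/(1010/√49) = 2.377
df = n − 1 = 48
Two-sided p-value ≈ 0.0215
Since p ≈ 0.0215 < α = 0.05, reject H0; the evidence is statistically significant.

t = 2.377; reject H0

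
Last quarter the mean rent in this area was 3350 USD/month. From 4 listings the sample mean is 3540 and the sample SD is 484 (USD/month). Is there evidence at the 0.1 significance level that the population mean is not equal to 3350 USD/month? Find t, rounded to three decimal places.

0.785

H0: μ = 3350; H1: μ ≠ 3350 (one-sample t-test, two-sided).
t = (x̄ − μ₀)/(s/√n) = (3540 − 3350)/(484/√4) = 0.785
df = n − 1 = 3
Two-sided p-value ≈ 0.490
Since p ≈ 0.490 > α = 0.1, fail to reject H0; the evidence is not statistically significant.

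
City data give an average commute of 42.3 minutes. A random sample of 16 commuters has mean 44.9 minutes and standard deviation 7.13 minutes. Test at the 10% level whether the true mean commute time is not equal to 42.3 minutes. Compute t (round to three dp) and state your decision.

t = 1.459; fail to reject H0

H0: μ = 42.3; H1: μ ≠ 42.3 (one-sample t-test, two-sided).
t = (x̄ − μ₀)/(s/√n) = (44.9 − 42.3)/(7.13/√16) = 1.459
df = n − 1 = 15
Two-sided p-value ≈ 0.165
Since p ≈ 0.165 > α = 0.1, fail to reject H0; the evidence is not statistically significant.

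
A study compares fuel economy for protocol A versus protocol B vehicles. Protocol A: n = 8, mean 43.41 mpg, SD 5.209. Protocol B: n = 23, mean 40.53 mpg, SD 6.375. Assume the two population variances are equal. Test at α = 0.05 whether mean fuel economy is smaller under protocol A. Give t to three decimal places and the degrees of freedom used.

Let group 1 = protocol A, group 2 = protocol B. H0: μ_1 = μ_2; H1: μ_1 < μ_2 (two-sample pooled-variance t-test, left-tailed).
s_p² = [(8−1)·5.209² + (23−1)·6.375²]/(8+23−2) = 37.3803
t = (43.41 − 40.53)/√[37.3803·(1/8 + 1/23)] = 1.148
df = n₁ + n₂ − 2 = 29
p-value = P(T ≤ 1.148) ≈ 0.870
Since p ≈ 0.870 > α = 0.05, fail to reject H0; the evidence is not statistically significant.

t = 1.148, df = 29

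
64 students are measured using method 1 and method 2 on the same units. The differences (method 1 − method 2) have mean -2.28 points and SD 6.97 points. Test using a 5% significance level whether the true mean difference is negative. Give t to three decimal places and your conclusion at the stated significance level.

t = -2.617; reject H0

H0: μ_d = 0; H1: μ_d < 0 (paired t-test on the differences, left-tailed).
t = d̄/(s_d/√n) = -2.28/(6.97/√64) = -2.617
df = n − 1 = 63
p-value = P(T ≤ -2.617) ≈ 0.006
Since p ≈ 0.006 < α = 0.05, reject H0; the evidence is statistically significant.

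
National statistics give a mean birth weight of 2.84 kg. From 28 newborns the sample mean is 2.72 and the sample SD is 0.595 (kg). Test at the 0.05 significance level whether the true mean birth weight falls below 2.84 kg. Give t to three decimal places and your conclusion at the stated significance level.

H0: μ = 2.84; H1: μ < 2.84 (one-sample t-test, left-tailed).
t = (x̄ − μ₀)/(s/√n) = (2.72 − 2.84)/(0.595/√28) = -1.067
df = n − 1 = 27
p-value = P(T ≤ -1.067) ≈ 0.148
Since p ≈ 0.148 > α = 0.05, fail to reject H0; the evidence is not statistically significant.

t = -1.067; fail to reject H0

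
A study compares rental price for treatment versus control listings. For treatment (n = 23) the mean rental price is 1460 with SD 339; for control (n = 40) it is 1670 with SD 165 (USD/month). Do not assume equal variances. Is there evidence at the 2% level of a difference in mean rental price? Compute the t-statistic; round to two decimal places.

Let group 1 = treatment, group 2 = control. H0: μ_1 = μ_2; H1: μ_1 ≠ μ_2 (Welch's two-sample t-test, two-sided).
t = (x̄_1 − x̄_2)/√(s_1²/n_1 + s_2²/n_2) = (1460 − 1670)/√(339²/23 + 165²/40) = -2.79
Welch–Satterthwaite df ≈ 28.11
Two-sided p-value ≈ 0.0094
Since p ≈ 0.0094 < α = 0.02, reject H0; the evidence is statistically significant.

-2.79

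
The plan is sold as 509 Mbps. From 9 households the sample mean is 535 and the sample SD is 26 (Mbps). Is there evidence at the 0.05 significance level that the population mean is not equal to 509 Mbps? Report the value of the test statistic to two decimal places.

3.00

H0: μ = 509; H1: μ ≠ 509 (one-sample t-test, two-sided).
t = (x̄ − μ₀)/(s/√n) = (535 − 509)/(26/√9) = 3.00
df = n − 1 = 8
Two-sided p-value ≈ 0.017
Since p ≈ 0.017 < α = 0.05, reject H0; the data support H1.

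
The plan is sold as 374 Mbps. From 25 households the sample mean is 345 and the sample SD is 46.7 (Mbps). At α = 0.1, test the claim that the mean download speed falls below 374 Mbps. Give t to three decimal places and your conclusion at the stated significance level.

t = -3.105; reject H0

H0: μ = 374; H1: μ < 374 (one-sample t-test, left-tailed).
t = (x̄ − μ₀)/(s/√n) = (345 − 374)/(46.7/√25) = -3.105
df = n − 1 = 24
p-value = P(T ≤ -3.105) ≈ 0.002
Since p ≈ 0.002 < α = 0.1, reject H0; the evidence is statistically significant.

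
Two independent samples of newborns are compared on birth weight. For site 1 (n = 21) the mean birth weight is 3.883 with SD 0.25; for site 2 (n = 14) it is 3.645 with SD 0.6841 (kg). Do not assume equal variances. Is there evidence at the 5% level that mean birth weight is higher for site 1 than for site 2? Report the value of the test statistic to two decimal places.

Let group 1 = site 1, group 2 = site 2. H0: μ_1 = μ_2; H1: μ_1 > μ_2 (Welch's two-sample t-test, right-tailed).
t = (x̄_1 − x̄_2)/√(s_1²/n_1 + s_2²/n_2) = (3.883 − 3.645)/√(0.25²/21 + 0.6841²/14) = 1.25
Welch–Satterthwaite df ≈ 15.34
p-value = P(T ≥ 1.25) ≈ 0.1155
Since p ≈ 0.1155 > α = 0.05, fail to reject H0; the data do not provide sufficient evidence against H0.

1.25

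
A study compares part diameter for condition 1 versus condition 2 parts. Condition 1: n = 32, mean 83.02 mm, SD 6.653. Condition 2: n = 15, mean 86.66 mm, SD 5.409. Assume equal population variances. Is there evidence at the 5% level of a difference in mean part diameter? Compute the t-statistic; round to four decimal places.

Let group 1 = condition 1, group 2 = condition 2. H0: μ_1 = μ_2; H1: μ_1 ≠ μ_2 (two-sample pooled-variance t-test, two-sided).
s_p² = [(32−1)·6.653² + (15−1)·5.409²]/(32+15−2) = 39.5941
t = (83.02 − 86.66)/√[39.5941·(1/32 + 1/15)] = -1.8487
df = n₁ + n₂ − 2 = 45
Two-sided p-value ≈ 0.071
Since p ≈ 0.071 > α = 0.05, fail to reject H0; the evidence is not statistically significant.

-1.8487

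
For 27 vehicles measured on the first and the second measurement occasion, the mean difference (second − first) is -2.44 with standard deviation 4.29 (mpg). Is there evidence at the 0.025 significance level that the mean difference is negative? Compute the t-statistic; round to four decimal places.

-2.9554

H0: μ_d = 0; H1: μ_d < 0 (paired t-test on the differences, left-tailed).
t = d̄/(s_d/√n) = -2.44/(4.29/√27) = -2.9554
df = n − 1 = 26
p-value = P(T ≤ -2.9554) ≈ 0.003
Since p ≈ 0.003 < α = 0.025, reject H0; the data support H1.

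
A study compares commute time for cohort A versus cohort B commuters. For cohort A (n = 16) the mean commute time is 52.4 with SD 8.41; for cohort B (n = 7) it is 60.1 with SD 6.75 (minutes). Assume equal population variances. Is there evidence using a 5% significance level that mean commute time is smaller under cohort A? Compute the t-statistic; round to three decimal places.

Let group 1 = cohort A, group 2 = cohort B. H0: μ_1 = μ_2; H1: μ_1 < μ_2 (two-sample pooled-variance t-test, left-tailed).
s_p² = [(16−1)·8.41² + (7−1)·6.75²]/(16+7−2) = 63.5379
t = (52.4 − 60.1)/√[63.5379·(1/16 + 1/7)] = -2.132
df = n₁ + n₂ − 2 = 21
p-value = P(T ≤ -2.132) ≈ 0.0225
Since p ≈ 0.0225 < α = 0.05, reject H0; the data support H1.

-2.132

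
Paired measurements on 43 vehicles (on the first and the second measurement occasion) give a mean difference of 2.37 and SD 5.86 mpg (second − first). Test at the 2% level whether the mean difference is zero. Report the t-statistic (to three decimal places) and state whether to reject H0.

t = 2.652; reject H0

H0: μ_d = 0; H1: μ_d ≠ 0 (paired t-test on the differences, two-sided).
t = d̄/(s_d/√n) = 2.37/(5.86/√43) = 2.652
df = n − 1 = 42
Two-sided p-value ≈ 0.0112
Since p ≈ 0.0112 < α = 0.02, reject H0; the evidence is statistically significant.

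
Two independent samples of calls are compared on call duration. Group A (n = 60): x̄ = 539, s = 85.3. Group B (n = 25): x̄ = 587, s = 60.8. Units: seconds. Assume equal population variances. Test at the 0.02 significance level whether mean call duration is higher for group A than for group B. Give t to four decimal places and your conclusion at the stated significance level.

Let group 1 = group A, group 2 = group B. H0: μ_1 = μ_2; H1: μ_1 > μ_2 (two-sample pooled-variance t-test, right-tailed).
s_p² = [(60−1)·85.3² + (25−1)·60.8²]/(60+25−2) = 6241.07
t = (539 − 587)/√[6241.07·(1/60 + 1/25)] = -2.5524
df = n₁ + n₂ − 2 = 83
p-value = P(T ≥ -2.5524) ≈ 0.994
Since p ≈ 0.994 > α = 0.02, fail to reject H0; the data do not provide sufficient evidence against H0.

t = -2.5524; fail to reject H0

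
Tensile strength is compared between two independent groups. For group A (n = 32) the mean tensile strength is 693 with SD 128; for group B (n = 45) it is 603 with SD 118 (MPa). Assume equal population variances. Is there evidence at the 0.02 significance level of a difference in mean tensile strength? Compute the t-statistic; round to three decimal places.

3.184

Let group 1 = group A, group 2 = group B. H0: μ_1 = μ_2; H1: μ_1 ≠ μ_2 (two-sample pooled-variance t-test, two-sided).
s_p² = [(32−1)·128² + (45−1)·118²]/(32+45−2) = 14940.8
t = (693 − 603)/√[14940.8·(1/32 + 1/45)] = 3.184
df = n₁ + n₂ − 2 = 75
Two-sided p-value ≈ 0.0021
Since p ≈ 0.0021 < α = 0.02, reject H0; the evidence is statistically significant.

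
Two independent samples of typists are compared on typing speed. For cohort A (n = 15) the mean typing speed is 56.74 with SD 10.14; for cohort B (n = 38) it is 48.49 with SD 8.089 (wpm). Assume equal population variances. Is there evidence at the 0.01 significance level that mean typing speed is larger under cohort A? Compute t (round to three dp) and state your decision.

t = 3.110; reject H0

Let group 1 = cohort A, group 2 = cohort B. H0: μ_1 = μ_2; H1: μ_1 > μ_2 (two-sample pooled-variance t-test, right-tailed).
s_p² = [(15−1)·10.14² + (38−1)·8.089²]/(15+38−2) = 75.6952
t = (56.74 − 48.49)/√[75.6952·(1/15 + 1/38)] = 3.110
df = n₁ + n₂ − 2 = 51
p-value = P(T ≥ 3.110) ≈ 0.0015
Since p ≈ 0.0015 < α = 0.01, reject H0; the data support H1.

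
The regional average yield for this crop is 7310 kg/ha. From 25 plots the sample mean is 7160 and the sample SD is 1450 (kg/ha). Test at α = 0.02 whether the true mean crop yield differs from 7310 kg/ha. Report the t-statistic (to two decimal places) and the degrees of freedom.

H0: μ = 7310; H1: μ ≠ 7310 (one-sample t-test, two-sided).
t = (x̄ − μ₀)/(s/√n) = (7160 − 7310)/(1450/√25) = -0.52
df = n − 1 = 24
Two-sided p-value ≈ 0.6097
Since p ≈ 0.6097 > α = 0.02, fail to reject H0; the data do not provide sufficient evidence against H0.

t = -0.52, df = 24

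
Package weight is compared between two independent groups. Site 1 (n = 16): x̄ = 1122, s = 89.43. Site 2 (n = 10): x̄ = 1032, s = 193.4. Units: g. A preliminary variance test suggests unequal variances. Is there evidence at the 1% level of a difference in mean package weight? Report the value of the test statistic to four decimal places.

1.3821

Let group 1 = site 1, group 2 = site 2. H0: μ_1 = μ_2; H1: μ_1 ≠ μ_2 (Welch's two-sample t-test, two-sided).
t = (x̄_1 − x̄_2)/√(s_1²/n_1 + s_2²/n_2) = (1122 − 1032)/√(89.43²/16 + 193.4²/10) = 1.3821
Welch–Satterthwaite df ≈ 11.44
Two-sided p-value ≈ 0.1933
Since p ≈ 0.1933 > α = 0.01, fail to reject H0; the data do not provide sufficient evidence against H0.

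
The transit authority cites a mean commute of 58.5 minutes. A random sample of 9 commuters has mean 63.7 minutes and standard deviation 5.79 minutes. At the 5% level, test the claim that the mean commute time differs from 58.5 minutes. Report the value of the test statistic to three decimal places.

H0: μ = 58.5; H1: μ ≠ 58.5 (one-sample t-test, two-sided).
t = (x̄ − μ₀)/(s/√n) = (63.7 − 58.5)/(5.79/√9) = 2.694
df = n − 1 = 8
Two-sided p-value ≈ 0.0273
Since p ≈ 0.0273 < α = 0.05, reject H0; the data support H1.

2.694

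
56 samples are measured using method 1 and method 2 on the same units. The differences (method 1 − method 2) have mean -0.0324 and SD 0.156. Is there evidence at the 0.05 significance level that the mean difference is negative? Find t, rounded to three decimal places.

-1.554

H0: μ_d = 0; H1: μ_d < 0 (paired t-test on the differences, left-tailed).
t = d̄/(s_d/√n) = -0.0324/(0.156/√56) = -1.554
df = n − 1 = 55
p-value = P(T ≤ -1.554) ≈ 0.063
Since p ≈ 0.063 > α = 0.05, fail to reject H0; the evidence is not statistically significant.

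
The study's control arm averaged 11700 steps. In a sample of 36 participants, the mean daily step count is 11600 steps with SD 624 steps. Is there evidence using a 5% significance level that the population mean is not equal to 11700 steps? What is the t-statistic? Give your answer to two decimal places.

H0: μ = 11700; H1: μ ≠ 11700 (one-sample t-test, two-sided).
t = (x̄ − μ₀)/(s/√n) = (11600 − 11700)/(624/√36) = -0.96
df = n − 1 = 35
Two-sided p-value ≈ 0.3429
Since p ≈ 0.3429 > α = 0.05, fail to reject H0; the evidence is not statistically significant.

-0.96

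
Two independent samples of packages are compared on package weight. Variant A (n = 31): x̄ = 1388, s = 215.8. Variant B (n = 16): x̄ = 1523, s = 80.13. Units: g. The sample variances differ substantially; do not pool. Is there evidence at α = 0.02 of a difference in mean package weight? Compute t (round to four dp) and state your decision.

Let group 1 = variant A, group 2 = variant B. H0: μ_1 = μ_2; H1: μ_1 ≠ μ_2 (Welch's two-sample t-test, two-sided).
t = (x̄_1 − x̄_2)/√(s_1²/n_1 + s_2²/n_2) = (1388 − 1523)/√(215.8²/31 + 80.13²/16) = -3.0942
Welch–Satterthwaite df ≈ 42.15
Two-sided p-value ≈ 0.003
Since p ≈ 0.003 < α = 0.02, reject H0; the data support H1.

t = -3.0942; reject H0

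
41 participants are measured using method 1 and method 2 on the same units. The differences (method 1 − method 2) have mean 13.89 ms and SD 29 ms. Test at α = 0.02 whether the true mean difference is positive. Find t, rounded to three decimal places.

H0: μ_d = 0; H1: μ_d > 0 (paired t-test on the differences, right-tailed).
t = d̄/(s_d/√n) = 13.89/(29/√41) = 3.067
df = n − 1 = 40
p-value = P(T ≥ 3.067) ≈ 0.002
Since p ≈ 0.002 < α = 0.02, reject H0; the evidence is statistically significant.

3.067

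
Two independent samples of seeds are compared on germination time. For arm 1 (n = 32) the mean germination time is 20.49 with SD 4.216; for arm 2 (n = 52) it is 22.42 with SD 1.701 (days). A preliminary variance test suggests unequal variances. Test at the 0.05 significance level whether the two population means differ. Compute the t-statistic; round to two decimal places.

Let group 1 = arm 1, group 2 = arm 2. H0: μ_1 = μ_2; H1: μ_1 ≠ μ_2 (Welch's two-sample t-test, two-sided).
t = (x̄_1 − x̄_2)/√(s_1²/n_1 + s_2²/n_2) = (20.49 − 22.42)/√(4.216²/32 + 1.701²/52) = -2.47
Welch–Satterthwaite df ≈ 37.29
Two-sided p-value ≈ 0.0183
Since p ≈ 0.0183 < α = 0.05, reject H0; the evidence is statistically significant.

-2.47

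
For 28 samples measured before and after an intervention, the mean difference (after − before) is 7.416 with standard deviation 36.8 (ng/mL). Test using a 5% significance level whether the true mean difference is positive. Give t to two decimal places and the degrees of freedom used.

t = 1.07, df = 27

H0: μ_d = 0; H1: μ_d > 0 (paired t-test on the differences, right-tailed).
t = d̄/(s_d/√n) = 7.416/(36.8/√28) = 1.07
df = n − 1 = 27
p-value = P(T ≥ 1.07) ≈ 0.1479
Since p ≈ 0.1479 > α = 0.05, fail to reject H0; the evidence is not statistically significant.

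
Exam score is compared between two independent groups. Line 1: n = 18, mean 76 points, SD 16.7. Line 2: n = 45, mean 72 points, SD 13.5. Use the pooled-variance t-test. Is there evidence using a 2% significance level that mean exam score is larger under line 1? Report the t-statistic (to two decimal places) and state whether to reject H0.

t = 0.99; fail to reject H0

Let group 1 = line 1, group 2 = line 2. H0: μ_1 = μ_2; H1: μ_1 > μ_2 (two-sample pooled-variance t-test, right-tailed).
s_p² = [(18−1)·16.7² + (45−1)·13.5²]/(18+45−2) = 209.182
t = (76 − 72)/√[209.182·(1/18 + 1/45)] = 0.99
df = n₁ + n₂ − 2 = 61
p-value = P(T ≥ 0.99) ≈ 0.1626
Since p ≈ 0.1626 > α = 0.02, fail to reject H0; the evidence is not statistically significant.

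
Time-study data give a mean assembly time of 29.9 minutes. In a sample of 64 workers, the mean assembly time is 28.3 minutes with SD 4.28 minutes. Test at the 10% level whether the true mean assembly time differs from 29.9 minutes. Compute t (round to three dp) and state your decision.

H0: μ = 29.9; H1: μ ≠ 29.9 (one-sample t-test, two-sided).
t = (x̄ − μ₀)/(s/√n) = (28.3 − 29.9)/(4.28/√64) = -2.991
df = n − 1 = 63
Two-sided p-value ≈ 0.0040
Since p ≈ 0.0040 < α = 0.1, reject H0; the evidence is statistically significant.

t = -2.991; reject H0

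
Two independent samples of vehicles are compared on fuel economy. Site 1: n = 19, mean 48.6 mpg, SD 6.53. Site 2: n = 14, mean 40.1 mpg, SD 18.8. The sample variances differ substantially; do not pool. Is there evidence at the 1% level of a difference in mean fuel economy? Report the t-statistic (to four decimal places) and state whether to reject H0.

Let group 1 = site 1, group 2 = site 2. H0: μ_1 = μ_2; H1: μ_1 ≠ μ_2 (Welch's two-sample t-test, two-sided).
t = (x̄_1 − x̄_2)/√(s_1²/n_1 + s_2²/n_2) = (48.6 − 40.1)/√(6.53²/19 + 18.8²/14) = 1.6212
Welch–Satterthwaite df ≈ 15.33
Two-sided p-value ≈ 0.1254
Since p ≈ 0.1254 > α = 0.01, fail to reject H0; the evidence is not statistically significant.

t = 1.6212; fail to reject H0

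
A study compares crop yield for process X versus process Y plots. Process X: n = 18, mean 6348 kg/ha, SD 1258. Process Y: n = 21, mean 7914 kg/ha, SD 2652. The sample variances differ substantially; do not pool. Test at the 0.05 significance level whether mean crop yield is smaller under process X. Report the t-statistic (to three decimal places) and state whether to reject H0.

Let group 1 = process X, group 2 = process Y. H0: μ_1 = μ_2; H1: μ_1 < μ_2 (Welch's two-sample t-test, left-tailed).
t = (x̄_1 − x̄_2)/√(s_1²/n_1 + s_2²/n_2) = (6348 − 7914)/√(1258²/18 + 2652²/21) = -2.408
Welch–Satterthwaite df ≈ 29.49
p-value = P(T ≤ -2.408) ≈ 0.0112
Since p ≈ 0.0112 < α = 0.05, reject H0; the data support H1.

t = -2.408; reject H0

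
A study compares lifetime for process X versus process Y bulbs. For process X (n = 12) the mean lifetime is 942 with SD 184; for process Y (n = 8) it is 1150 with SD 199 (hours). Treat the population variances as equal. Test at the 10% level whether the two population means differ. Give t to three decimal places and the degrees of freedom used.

Let group 1 = process X, group 2 = process Y. H0: μ_1 = μ_2; H1: μ_1 ≠ μ_2 (two-sample pooled-variance t-test, two-sided).
s_p² = [(12−1)·184² + (8−1)·199²]/(12+8−2) = 36090.2
t = (942 − 1150)/√[36090.2·(1/12 + 1/8)] = -2.399
df = n₁ + n₂ − 2 = 18
Two-sided p-value ≈ 0.027
Since p ≈ 0.027 < α = 0.1, reject H0; the data support H1.

t = -2.399, df = 18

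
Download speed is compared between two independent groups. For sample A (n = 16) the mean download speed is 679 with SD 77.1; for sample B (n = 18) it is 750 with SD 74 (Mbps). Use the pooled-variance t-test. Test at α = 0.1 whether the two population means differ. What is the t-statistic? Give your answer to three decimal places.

Let group 1 = sample A, group 2 = sample B. H0: μ_1 = μ_2; H1: μ_1 ≠ μ_2 (two-sample pooled-variance t-test, two-sided).
s_p² = [(16−1)·77.1² + (18−1)·74²]/(16+18−2) = 5695.57
t = (679 − 750)/√[5695.57·(1/16 + 1/18)] = -2.738
df = n₁ + n₂ − 2 = 32
Two-sided p-value ≈ 0.010
Since p ≈ 0.010 < α = 0.1, reject H0; the evidence is statistically significant.

-2.738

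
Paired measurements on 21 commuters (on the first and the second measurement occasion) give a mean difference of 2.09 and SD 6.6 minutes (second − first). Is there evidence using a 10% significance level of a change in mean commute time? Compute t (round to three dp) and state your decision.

t = 1.451; fail to reject H0

H0: μ_d = 0; H1: μ_d ≠ 0 (paired t-test on the differences, two-sided).
t = d̄/(s_d/√n) = 2.09/(6.6/√21) = 1.451
df = n − 1 = 20
Two-sided p-value ≈ 0.1622
Since p ≈ 0.1622 > α = 0.1, fail to reject H0; the evidence is not statistically significant.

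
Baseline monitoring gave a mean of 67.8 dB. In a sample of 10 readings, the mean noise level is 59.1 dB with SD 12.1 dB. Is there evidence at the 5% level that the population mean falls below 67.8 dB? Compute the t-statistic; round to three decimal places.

-2.274

H0: μ = 67.8; H1: μ < 67.8 (one-sample t-test, left-tailed).
t = (x̄ − μ₀)/(s/√n) = (59.1 − 67.8)/(12.1/√10) = -2.274
df = n − 1 = 9
p-value = P(T ≤ -2.274) ≈ 0.025
Since p ≈ 0.025 < α = 0.05, reject H0; the data support H1.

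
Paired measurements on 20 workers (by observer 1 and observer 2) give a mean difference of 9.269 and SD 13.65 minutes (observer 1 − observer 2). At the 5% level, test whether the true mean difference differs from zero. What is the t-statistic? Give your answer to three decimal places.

H0: μ_d = 0; H1: μ_d ≠ 0 (paired t-test on the differences, two-sided).
t = d̄/(s_d/√n) = 9.269/(13.65/√20) = 3.037
df = n − 1 = 19
Two-sided p-value ≈ 0.0068
Since p ≈ 0.0068 < α = 0.05, reject H0; the data support H1.

3.037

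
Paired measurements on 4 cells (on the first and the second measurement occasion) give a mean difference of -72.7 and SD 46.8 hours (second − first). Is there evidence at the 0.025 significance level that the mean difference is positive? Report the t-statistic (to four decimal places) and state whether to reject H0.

t = -3.1068; fail to reject H0

H0: μ_d = 0; H1: μ_d > 0 (paired t-test on the differences, right-tailed).
t = d̄/(s_d/√n) = -72.7/(46.8/√4) = -3.1068
df = n − 1 = 3
p-value = P(T ≥ -3.1068) ≈ 0.973
Since p ≈ 0.973 > α = 0.025, fail to reject H0; the evidence is not statistically significant.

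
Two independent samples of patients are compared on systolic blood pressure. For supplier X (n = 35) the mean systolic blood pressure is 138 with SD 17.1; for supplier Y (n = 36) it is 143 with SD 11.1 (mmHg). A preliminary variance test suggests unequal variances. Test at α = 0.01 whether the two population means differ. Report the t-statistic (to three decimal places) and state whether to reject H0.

t = -1.457; fail to reject H0

Let group 1 = supplier X, group 2 = supplier Y. H0: μ_1 = μ_2; H1: μ_1 ≠ μ_2 (Welch's two-sample t-test, two-sided).
t = (x̄_1 − x̄_2)/√(s_1²/n_1 + s_2²/n_2) = (138 − 143)/√(17.1²/35 + 11.1²/36) = -1.457
Welch–Satterthwaite df ≈ 58.09
Two-sided p-value ≈ 0.151
Since p ≈ 0.151 > α = 0.01, fail to reject H0; the evidence is not statistically significant.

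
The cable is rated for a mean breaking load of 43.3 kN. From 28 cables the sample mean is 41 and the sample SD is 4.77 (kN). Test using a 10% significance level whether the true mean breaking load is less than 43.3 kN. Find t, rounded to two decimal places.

H0: μ = 43.3; H1: μ < 43.3 (one-sample t-test, left-tailed).
t = (x̄ − μ₀)/(s/√n) = (41 − 43.3)/(4.77/√28) = -2.55
df = n − 1 = 27
p-value = P(T ≤ -2.55) ≈ 0.0084
Since p ≈ 0.0084 < α = 0.1, reject H0; the evidence is statistically significant.

-2.55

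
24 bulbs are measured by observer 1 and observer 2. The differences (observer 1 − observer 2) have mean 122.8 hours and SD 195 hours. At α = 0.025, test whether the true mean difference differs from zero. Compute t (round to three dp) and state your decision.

H0: μ_d = 0; H1: μ_d ≠ 0 (paired t-test on the differences, two-sided).
t = d̄/(s_d/√n) = 122.8/(195/√24) = 3.085
df = n − 1 = 23
Two-sided p-value ≈ 0.005
Since p ≈ 0.005 < α = 0.025, reject H0; the data support H1.

t = 3.085; reject H0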